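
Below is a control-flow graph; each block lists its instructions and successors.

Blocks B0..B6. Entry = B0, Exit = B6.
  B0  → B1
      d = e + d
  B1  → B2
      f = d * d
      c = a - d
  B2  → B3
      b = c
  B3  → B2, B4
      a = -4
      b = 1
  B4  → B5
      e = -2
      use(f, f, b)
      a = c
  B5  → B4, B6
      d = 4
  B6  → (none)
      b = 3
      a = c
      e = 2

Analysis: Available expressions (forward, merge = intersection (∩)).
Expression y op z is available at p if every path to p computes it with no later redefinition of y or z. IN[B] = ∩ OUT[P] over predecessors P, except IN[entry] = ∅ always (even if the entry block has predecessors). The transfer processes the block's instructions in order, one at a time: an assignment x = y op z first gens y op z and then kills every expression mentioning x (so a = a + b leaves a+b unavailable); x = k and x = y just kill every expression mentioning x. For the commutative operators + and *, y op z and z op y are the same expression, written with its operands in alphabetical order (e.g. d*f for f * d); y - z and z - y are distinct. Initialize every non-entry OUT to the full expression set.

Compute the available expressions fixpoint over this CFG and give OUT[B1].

Per-block solution:
  B0:   IN={}   OUT={}
  B1:   IN={}   OUT={a-d, d*d}
  B2:   IN={d*d}   OUT={d*d}
  B3:   IN={d*d}   OUT={d*d}
  B4:   IN={}   OUT={}
  B5:   IN={}   OUT={}
  B6:   IN={}   OUT={}

Merge at B1: IN[B1] = OUT[B0] = {}
Applying B1's transfer function to that IN value gives OUT[B1] (row B1 above).

Answer: {a-d, d*d}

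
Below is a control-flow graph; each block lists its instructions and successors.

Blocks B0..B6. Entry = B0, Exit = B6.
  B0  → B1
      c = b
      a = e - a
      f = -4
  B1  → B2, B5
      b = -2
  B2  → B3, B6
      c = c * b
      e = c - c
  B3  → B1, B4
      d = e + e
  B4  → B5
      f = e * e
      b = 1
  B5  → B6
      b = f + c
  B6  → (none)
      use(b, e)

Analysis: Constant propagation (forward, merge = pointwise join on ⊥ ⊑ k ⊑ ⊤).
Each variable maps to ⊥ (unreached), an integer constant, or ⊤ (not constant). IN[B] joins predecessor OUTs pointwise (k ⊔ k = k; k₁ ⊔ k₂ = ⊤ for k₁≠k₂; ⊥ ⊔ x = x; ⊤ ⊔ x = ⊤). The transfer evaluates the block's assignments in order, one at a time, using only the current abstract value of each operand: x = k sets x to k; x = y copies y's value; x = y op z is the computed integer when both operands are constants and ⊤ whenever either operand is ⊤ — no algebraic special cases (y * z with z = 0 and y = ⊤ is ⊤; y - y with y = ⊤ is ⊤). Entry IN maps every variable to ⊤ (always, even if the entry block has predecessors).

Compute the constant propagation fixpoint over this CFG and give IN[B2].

Answer: {a: ⊤, b: -2, c: ⊤, d: ⊤, e: ⊤, f: -4}

Trace:
Converged values:
  B0:  IN=(all ⊤)  OUT={f:-4; rest ⊤}
  B1:  IN={f:-4; rest ⊤}  OUT={b:-2, f:-4; rest ⊤}
  B2:  IN={b:-2, f:-4; rest ⊤}  OUT={b:-2, f:-4; rest ⊤}
  B3:  IN={b:-2, f:-4; rest ⊤}  OUT={b:-2, f:-4; rest ⊤}
  B4:  IN={b:-2, f:-4; rest ⊤}  OUT={b:1; rest ⊤}
  B5:  IN=(all ⊤)  OUT=(all ⊤)
  B6:  IN=(all ⊤)  OUT=(all ⊤)

Merge at B2: IN[B2] = OUT[B1] = {a: ⊤, b: -2, c: ⊤, d: ⊤, e: ⊤, f: -4}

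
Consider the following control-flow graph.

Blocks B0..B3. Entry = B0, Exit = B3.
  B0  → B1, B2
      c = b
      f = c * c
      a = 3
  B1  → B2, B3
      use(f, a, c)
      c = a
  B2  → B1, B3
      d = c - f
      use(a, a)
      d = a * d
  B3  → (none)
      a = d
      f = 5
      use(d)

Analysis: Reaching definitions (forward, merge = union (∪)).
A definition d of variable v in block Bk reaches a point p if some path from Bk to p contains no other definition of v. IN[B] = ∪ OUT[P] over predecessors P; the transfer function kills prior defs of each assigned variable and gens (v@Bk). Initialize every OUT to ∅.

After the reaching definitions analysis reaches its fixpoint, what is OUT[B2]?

Answer: {a@B0, c@B0, c@B1, d@B2, f@B0}

Derivation:
Per-block solution:
  B0:  IN={}  OUT={a@B0, c@B0, f@B0}
  B1:  IN={a@B0, c@B0, c@B1, d@B2, f@B0}  OUT={a@B0, c@B1, d@B2, f@B0}
  B2:  IN={a@B0, c@B0, c@B1, d@B2, f@B0}  OUT={a@B0, c@B0, c@B1, d@B2, f@B0}
  B3:  IN={a@B0, c@B0, c@B1, d@B2, f@B0}  OUT={a@B3, c@B0, c@B1, d@B2, f@B3}

Merge at B2: IN[B2] = OUT[B0] ⊔ OUT[B1] = {a@B0, c@B0, c@B1, d@B2, f@B0}
Applying B2's transfer function to that IN value gives OUT[B2] (row B2 above).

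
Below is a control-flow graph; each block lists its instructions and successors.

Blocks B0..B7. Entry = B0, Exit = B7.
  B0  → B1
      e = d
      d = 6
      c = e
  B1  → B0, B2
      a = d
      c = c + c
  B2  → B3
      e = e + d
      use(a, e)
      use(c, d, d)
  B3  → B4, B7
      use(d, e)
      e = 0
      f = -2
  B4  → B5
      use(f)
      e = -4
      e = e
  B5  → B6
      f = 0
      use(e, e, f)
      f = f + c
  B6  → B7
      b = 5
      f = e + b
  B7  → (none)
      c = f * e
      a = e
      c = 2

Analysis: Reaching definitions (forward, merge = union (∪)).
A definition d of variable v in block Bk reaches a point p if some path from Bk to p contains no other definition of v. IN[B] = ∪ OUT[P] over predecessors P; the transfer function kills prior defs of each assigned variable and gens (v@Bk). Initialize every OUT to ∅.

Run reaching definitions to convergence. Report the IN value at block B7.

Answer: {a@B1, b@B6, c@B1, d@B0, e@B3, e@B4, f@B3, f@B6}

Working:
Converged values:
  B0: | IN={a@B1, c@B1, d@B0, e@B0} | OUT={a@B1, c@B0, d@B0, e@B0}
  B1: | IN={a@B1, c@B0, d@B0, e@B0} | OUT={a@B1, c@B1, d@B0, e@B0}
  B2: | IN={a@B1, c@B1, d@B0, e@B0} | OUT={a@B1, c@B1, d@B0, e@B2}
  B3: | IN={a@B1, c@B1, d@B0, e@B2} | OUT={a@B1, c@B1, d@B0, e@B3, f@B3}
  B4: | IN={a@B1, c@B1, d@B0, e@B3, f@B3} | OUT={a@B1, c@B1, d@B0, e@B4, f@B3}
  B5: | IN={a@B1, c@B1, d@B0, e@B4, f@B3} | OUT={a@B1, c@B1, d@B0, e@B4, f@B5}
  B6: | IN={a@B1, c@B1, d@B0, e@B4, f@B5} | OUT={a@B1, b@B6, c@B1, d@B0, e@B4, f@B6}
  B7: | IN={a@B1, b@B6, c@B1, d@B0, e@B3, e@B4, f@B3, f@B6} | OUT={a@B7, b@B6, c@B7, d@B0, e@B3, e@B4, f@B3, f@B6}

Merge at B7: IN[B7] = OUT[B3] ⊔ OUT[B6] = {a@B1, b@B6, c@B1, d@B0, e@B3, e@B4, f@B3, f@B6}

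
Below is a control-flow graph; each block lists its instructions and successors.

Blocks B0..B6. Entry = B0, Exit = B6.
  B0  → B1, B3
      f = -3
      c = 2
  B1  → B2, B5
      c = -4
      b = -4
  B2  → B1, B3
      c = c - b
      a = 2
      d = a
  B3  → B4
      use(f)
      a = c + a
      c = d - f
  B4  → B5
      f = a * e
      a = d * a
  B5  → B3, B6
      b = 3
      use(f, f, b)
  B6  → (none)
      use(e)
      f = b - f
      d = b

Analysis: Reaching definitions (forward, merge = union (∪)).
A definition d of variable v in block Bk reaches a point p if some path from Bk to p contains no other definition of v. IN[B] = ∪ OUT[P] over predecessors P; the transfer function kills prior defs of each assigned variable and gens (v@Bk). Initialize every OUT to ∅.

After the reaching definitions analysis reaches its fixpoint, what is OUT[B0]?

Fixpoint table:
  B0:  IN={}  OUT={c@B0, f@B0}
  B1:  IN={a@B2, b@B1, c@B0, c@B2, d@B2, f@B0}  OUT={a@B2, b@B1, c@B1, d@B2, f@B0}
  B2:  IN={a@B2, b@B1, c@B1, d@B2, f@B0}  OUT={a@B2, b@B1, c@B2, d@B2, f@B0}
  B3:  IN={a@B2, a@B4, b@B1, b@B5, c@B0, c@B1, c@B2, c@B3, d@B2, f@B0, f@B4}  OUT={a@B3, b@B1, b@B5, c@B3, d@B2, f@B0, f@B4}
  B4:  IN={a@B3, b@B1, b@B5, c@B3, d@B2, f@B0, f@B4}  OUT={a@B4, b@B1, b@B5, c@B3, d@B2, f@B4}
  B5:  IN={a@B2, a@B4, b@B1, b@B5, c@B1, c@B3, d@B2, f@B0, f@B4}  OUT={a@B2, a@B4, b@B5, c@B1, c@B3, d@B2, f@B0, f@B4}
  B6:  IN={a@B2, a@B4, b@B5, c@B1, c@B3, d@B2, f@B0, f@B4}  OUT={a@B2, a@B4, b@B5, c@B1, c@B3, d@B6, f@B6}

B0 is the boundary node: IN[B0] = {}
Applying B0's transfer function to that IN value gives OUT[B0] (row B0 above).

Answer: {c@B0, f@B0}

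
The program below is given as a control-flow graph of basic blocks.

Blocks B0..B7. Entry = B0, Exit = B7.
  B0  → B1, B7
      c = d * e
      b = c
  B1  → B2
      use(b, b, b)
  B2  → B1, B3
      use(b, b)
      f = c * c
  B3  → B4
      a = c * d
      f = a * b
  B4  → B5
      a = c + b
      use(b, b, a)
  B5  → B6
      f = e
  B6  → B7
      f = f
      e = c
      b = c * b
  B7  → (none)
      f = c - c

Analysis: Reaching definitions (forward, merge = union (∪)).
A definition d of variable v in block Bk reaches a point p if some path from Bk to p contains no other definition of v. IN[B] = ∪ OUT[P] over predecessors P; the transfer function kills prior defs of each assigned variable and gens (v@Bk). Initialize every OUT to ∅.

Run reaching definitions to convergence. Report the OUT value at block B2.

Answer: {b@B0, c@B0, f@B2}

Working:
Converged values:
  B0: | IN={} | OUT={b@B0, c@B0}
  B1: | IN={b@B0, c@B0, f@B2} | OUT={b@B0, c@B0, f@B2}
  B2: | IN={b@B0, c@B0, f@B2} | OUT={b@B0, c@B0, f@B2}
  B3: | IN={b@B0, c@B0, f@B2} | OUT={a@B3, b@B0, c@B0, f@B3}
  B4: | IN={a@B3, b@B0, c@B0, f@B3} | OUT={a@B4, b@B0, c@B0, f@B3}
  B5: | IN={a@B4, b@B0, c@B0, f@B3} | OUT={a@B4, b@B0, c@B0, f@B5}
  B6: | IN={a@B4, b@B0, c@B0, f@B5} | OUT={a@B4, b@B6, c@B0, e@B6, f@B6}
  B7: | IN={a@B4, b@B0, b@B6, c@B0, e@B6, f@B6} | OUT={a@B4, b@B0, b@B6, c@B0, e@B6, f@B7}

Merge at B2: IN[B2] = OUT[B1] = {b@B0, c@B0, f@B2}
Applying B2's transfer function to that IN value gives OUT[B2] (row B2 above).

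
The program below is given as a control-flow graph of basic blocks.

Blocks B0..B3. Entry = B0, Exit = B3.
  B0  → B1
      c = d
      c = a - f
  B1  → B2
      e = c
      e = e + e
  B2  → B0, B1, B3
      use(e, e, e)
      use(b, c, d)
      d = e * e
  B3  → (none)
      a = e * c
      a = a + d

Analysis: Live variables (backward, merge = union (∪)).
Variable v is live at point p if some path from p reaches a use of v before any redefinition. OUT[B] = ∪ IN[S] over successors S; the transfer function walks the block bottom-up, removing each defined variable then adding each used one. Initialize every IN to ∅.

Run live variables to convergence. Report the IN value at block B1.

Answer: {a, b, c, d, f}

Trace:
Per-block solution:
  B0: | IN={a, b, d, f} | OUT={a, b, c, d, f}
  B1: | IN={a, b, c, d, f} | OUT={a, b, c, d, e, f}
  B2: | IN={a, b, c, d, e, f} | OUT={a, b, c, d, e, f}
  B3: | IN={c, d, e} | OUT={}

Merge at B1: OUT[B1] = IN[B2] = {a, b, c, d, e, f}
Applying B1's transfer function to that OUT value gives IN[B1] (row B1 above).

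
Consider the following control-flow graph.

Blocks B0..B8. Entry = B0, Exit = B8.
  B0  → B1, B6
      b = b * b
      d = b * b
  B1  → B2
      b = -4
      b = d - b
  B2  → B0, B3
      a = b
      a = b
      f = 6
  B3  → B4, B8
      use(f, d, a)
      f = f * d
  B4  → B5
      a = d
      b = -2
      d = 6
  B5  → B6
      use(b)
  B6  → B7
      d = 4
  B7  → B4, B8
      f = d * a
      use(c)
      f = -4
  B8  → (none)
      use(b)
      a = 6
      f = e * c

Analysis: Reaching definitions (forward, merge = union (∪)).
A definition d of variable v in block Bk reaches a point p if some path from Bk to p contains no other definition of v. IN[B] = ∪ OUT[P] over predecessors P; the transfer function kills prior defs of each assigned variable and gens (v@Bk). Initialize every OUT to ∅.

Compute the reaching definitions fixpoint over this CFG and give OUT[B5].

Converged values:
  B0:  IN={a@B2, b@B1, d@B0, f@B2}  OUT={a@B2, b@B0, d@B0, f@B2}
  B1:  IN={a@B2, b@B0, d@B0, f@B2}  OUT={a@B2, b@B1, d@B0, f@B2}
  B2:  IN={a@B2, b@B1, d@B0, f@B2}  OUT={a@B2, b@B1, d@B0, f@B2}
  B3:  IN={a@B2, b@B1, d@B0, f@B2}  OUT={a@B2, b@B1, d@B0, f@B3}
  B4:  IN={a@B2, a@B4, b@B0, b@B1, b@B4, d@B0, d@B6, f@B3, f@B7}  OUT={a@B4, b@B4, d@B4, f@B3, f@B7}
  B5:  IN={a@B4, b@B4, d@B4, f@B3, f@B7}  OUT={a@B4, b@B4, d@B4, f@B3, f@B7}
  B6:  IN={a@B2, a@B4, b@B0, b@B4, d@B0, d@B4, f@B2, f@B3, f@B7}  OUT={a@B2, a@B4, b@B0, b@B4, d@B6, f@B2, f@B3, f@B7}
  B7:  IN={a@B2, a@B4, b@B0, b@B4, d@B6, f@B2, f@B3, f@B7}  OUT={a@B2, a@B4, b@B0, b@B4, d@B6, f@B7}
  B8:  IN={a@B2, a@B4, b@B0, b@B1, b@B4, d@B0, d@B6, f@B3, f@B7}  OUT={a@B8, b@B0, b@B1, b@B4, d@B0, d@B6, f@B8}

Merge at B5: IN[B5] = OUT[B4] = {a@B4, b@B4, d@B4, f@B3, f@B7}
Applying B5's transfer function to that IN value gives OUT[B5] (row B5 above).

Answer: {a@B4, b@B4, d@B4, f@B3, f@B7}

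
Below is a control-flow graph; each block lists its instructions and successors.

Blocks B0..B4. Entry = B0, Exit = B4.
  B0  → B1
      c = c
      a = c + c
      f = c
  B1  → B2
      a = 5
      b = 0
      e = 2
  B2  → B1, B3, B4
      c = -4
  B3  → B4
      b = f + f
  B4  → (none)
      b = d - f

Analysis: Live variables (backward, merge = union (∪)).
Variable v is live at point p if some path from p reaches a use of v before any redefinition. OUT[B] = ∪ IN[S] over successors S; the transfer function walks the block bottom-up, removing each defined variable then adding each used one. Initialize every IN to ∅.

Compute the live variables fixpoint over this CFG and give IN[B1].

Answer: {d, f}

Trace:
Fixpoint table:
  B0:   IN={c, d}   OUT={d, f}
  B1:   IN={d, f}   OUT={d, f}
  B2:   IN={d, f}   OUT={d, f}
  B3:   IN={d, f}   OUT={d, f}
  B4:   IN={d, f}   OUT={}

Merge at B1: OUT[B1] = IN[B2] = {d, f}
Applying B1's transfer function to that OUT value gives IN[B1] (row B1 above).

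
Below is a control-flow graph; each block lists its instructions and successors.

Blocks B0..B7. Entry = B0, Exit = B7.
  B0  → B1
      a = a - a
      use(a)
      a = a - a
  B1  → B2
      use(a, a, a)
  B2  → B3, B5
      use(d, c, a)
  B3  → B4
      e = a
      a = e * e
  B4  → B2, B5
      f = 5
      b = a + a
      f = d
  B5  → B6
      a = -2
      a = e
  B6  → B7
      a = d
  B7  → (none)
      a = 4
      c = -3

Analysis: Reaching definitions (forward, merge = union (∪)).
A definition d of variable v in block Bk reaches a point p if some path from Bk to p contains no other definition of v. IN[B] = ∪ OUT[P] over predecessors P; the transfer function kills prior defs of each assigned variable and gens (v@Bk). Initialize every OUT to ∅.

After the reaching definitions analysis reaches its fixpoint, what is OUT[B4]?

Answer: {a@B3, b@B4, e@B3, f@B4}

Working:
Converged values:
  B0:   IN={}   OUT={a@B0}
  B1:   IN={a@B0}   OUT={a@B0}
  B2:   IN={a@B0, a@B3, b@B4, e@B3, f@B4}   OUT={a@B0, a@B3, b@B4, e@B3, f@B4}
  B3:   IN={a@B0, a@B3, b@B4, e@B3, f@B4}   OUT={a@B3, b@B4, e@B3, f@B4}
  B4:   IN={a@B3, b@B4, e@B3, f@B4}   OUT={a@B3, b@B4, e@B3, f@B4}
  B5:   IN={a@B0, a@B3, b@B4, e@B3, f@B4}   OUT={a@B5, b@B4, e@B3, f@B4}
  B6:   IN={a@B5, b@B4, e@B3, f@B4}   OUT={a@B6, b@B4, e@B3, f@B4}
  B7:   IN={a@B6, b@B4, e@B3, f@B4}   OUT={a@B7, b@B4, c@B7, e@B3, f@B4}

Merge at B4: IN[B4] = OUT[B3] = {a@B3, b@B4, e@B3, f@B4}
Applying B4's transfer function to that IN value gives OUT[B4] (row B4 above).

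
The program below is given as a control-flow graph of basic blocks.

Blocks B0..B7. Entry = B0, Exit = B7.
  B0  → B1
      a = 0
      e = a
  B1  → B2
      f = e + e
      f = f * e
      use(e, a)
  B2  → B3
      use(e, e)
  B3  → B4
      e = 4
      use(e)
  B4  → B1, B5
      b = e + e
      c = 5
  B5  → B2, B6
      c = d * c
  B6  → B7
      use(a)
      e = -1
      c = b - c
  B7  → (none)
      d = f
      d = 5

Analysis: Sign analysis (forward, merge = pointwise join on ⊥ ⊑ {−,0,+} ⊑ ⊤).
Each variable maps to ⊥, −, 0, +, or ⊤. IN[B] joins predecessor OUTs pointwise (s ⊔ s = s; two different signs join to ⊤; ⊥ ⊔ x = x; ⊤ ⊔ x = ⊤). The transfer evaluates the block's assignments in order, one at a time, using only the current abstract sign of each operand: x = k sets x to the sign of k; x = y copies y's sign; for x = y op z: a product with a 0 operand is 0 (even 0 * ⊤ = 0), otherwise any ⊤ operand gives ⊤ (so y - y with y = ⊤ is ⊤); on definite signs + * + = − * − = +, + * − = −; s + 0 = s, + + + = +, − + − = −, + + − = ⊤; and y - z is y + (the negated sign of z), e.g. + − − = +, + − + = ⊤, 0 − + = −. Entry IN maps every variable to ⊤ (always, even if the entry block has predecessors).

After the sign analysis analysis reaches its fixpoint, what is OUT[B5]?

Per-block solution:
  B0:  IN=(all ⊤)  OUT={a:0, e:0; rest ⊤}
  B1:  IN={a:0; rest ⊤}  OUT={a:0; rest ⊤}
  B2:  IN={a:0; rest ⊤}  OUT={a:0; rest ⊤}
  B3:  IN={a:0; rest ⊤}  OUT={a:0, e:+; rest ⊤}
  B4:  IN={a:0, e:+; rest ⊤}  OUT={a:0, b:+, c:+, e:+; rest ⊤}
  B5:  IN={a:0, b:+, c:+, e:+; rest ⊤}  OUT={a:0, b:+, e:+; rest ⊤}
  B6:  IN={a:0, b:+, e:+; rest ⊤}  OUT={a:0, b:+, e:-; rest ⊤}
  B7:  IN={a:0, b:+, e:-; rest ⊤}  OUT={a:0, b:+, d:+, e:-; rest ⊤}

Merge at B5: IN[B5] = OUT[B4] = {a: 0, b: +, c: +, d: ⊤, e: +, f: ⊤}
Applying B5's transfer function to that IN value gives OUT[B5] (row B5 above).

Answer: {a: 0, b: +, c: ⊤, d: ⊤, e: +, f: ⊤}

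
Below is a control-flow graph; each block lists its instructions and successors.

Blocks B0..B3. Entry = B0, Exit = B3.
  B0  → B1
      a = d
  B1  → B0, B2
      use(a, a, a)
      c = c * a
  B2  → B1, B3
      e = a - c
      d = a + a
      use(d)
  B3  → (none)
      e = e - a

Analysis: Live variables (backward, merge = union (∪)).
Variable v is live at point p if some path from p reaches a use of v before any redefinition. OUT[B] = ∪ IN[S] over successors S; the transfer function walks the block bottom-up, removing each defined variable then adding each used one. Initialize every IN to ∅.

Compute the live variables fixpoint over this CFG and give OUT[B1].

Answer: {a, c, d}

Trace:
Fixpoint table:
  B0:   IN={c, d}   OUT={a, c, d}
  B1:   IN={a, c, d}   OUT={a, c, d}
  B2:   IN={a, c}   OUT={a, c, d, e}
  B3:   IN={a, e}   OUT={}

Merge at B1: OUT[B1] = IN[B0] ⊔ IN[B2] = {a, c, d}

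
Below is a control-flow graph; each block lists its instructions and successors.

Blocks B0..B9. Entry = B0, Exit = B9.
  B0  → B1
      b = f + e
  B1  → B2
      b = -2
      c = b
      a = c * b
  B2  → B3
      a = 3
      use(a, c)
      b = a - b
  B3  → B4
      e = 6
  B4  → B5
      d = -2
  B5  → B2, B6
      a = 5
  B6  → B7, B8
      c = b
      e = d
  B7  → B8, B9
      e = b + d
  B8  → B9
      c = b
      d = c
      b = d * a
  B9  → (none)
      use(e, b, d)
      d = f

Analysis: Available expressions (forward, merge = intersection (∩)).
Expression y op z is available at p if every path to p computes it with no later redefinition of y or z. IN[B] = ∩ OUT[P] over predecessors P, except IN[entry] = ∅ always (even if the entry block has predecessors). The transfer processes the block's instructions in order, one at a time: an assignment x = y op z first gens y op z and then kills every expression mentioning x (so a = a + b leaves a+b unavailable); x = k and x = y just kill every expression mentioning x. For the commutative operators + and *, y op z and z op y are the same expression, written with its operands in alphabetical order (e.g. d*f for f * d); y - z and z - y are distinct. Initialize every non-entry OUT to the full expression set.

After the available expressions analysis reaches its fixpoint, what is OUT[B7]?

Per-block solution:
  B0: | IN={} | OUT={e+f}
  B1: | IN={e+f} | OUT={b*c, e+f}
  B2: | IN={} | OUT={}
  B3: | IN={} | OUT={}
  B4: | IN={} | OUT={}
  B5: | IN={} | OUT={}
  B6: | IN={} | OUT={}
  B7: | IN={} | OUT={b+d}
  B8: | IN={} | OUT={a*d}
  B9: | IN={} | OUT={}

Merge at B7: IN[B7] = OUT[B6] = {}
Applying B7's transfer function to that IN value gives OUT[B7] (row B7 above).

Answer: {b+d}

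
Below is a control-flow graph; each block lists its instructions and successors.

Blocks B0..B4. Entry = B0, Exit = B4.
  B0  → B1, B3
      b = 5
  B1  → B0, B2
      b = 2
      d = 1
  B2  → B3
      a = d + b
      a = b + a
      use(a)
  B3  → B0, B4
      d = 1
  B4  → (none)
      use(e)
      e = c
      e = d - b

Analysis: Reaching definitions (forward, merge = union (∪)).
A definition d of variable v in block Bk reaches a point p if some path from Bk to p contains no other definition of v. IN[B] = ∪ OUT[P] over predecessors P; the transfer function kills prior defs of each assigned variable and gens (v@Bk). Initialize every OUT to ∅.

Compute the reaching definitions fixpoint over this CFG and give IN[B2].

Fixpoint table:
  B0: | IN={a@B2, b@B0, b@B1, d@B1, d@B3} | OUT={a@B2, b@B0, d@B1, d@B3}
  B1: | IN={a@B2, b@B0, d@B1, d@B3} | OUT={a@B2, b@B1, d@B1}
  B2: | IN={a@B2, b@B1, d@B1} | OUT={a@B2, b@B1, d@B1}
  B3: | IN={a@B2, b@B0, b@B1, d@B1, d@B3} | OUT={a@B2, b@B0, b@B1, d@B3}
  B4: | IN={a@B2, b@B0, b@B1, d@B3} | OUT={a@B2, b@B0, b@B1, d@B3, e@B4}

Merge at B2: IN[B2] = OUT[B1] = {a@B2, b@B1, d@B1}

Answer: {a@B2, b@B1, d@B1}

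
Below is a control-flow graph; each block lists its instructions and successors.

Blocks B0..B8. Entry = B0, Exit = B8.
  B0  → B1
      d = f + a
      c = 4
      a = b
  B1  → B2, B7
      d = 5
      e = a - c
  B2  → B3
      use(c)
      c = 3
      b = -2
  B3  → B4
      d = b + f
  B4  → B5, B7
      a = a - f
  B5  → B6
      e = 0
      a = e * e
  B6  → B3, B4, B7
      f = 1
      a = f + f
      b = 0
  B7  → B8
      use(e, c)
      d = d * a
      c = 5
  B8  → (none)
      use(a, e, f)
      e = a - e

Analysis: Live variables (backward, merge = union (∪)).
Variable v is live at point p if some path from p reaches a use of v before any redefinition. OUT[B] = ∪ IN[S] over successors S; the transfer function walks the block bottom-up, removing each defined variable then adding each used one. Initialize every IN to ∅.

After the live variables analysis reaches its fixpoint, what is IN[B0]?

Answer: {a, b, f}

Trace:
Per-block solution:
  B0: | IN={a, b, f} | OUT={a, c, f}
  B1: | IN={a, c, f} | OUT={a, c, d, e, f}
  B2: | IN={a, c, e, f} | OUT={a, b, c, e, f}
  B3: | IN={a, b, c, e, f} | OUT={a, c, d, e, f}
  B4: | IN={a, c, d, e, f} | OUT={a, c, d, e, f}
  B5: | IN={c, d} | OUT={c, d, e}
  B6: | IN={c, d, e} | OUT={a, b, c, d, e, f}
  B7: | IN={a, c, d, e, f} | OUT={a, e, f}
  B8: | IN={a, e, f} | OUT={}

Merge at B0: OUT[B0] = IN[B1] = {a, c, f}
Applying B0's transfer function to that OUT value gives IN[B0] (row B0 above).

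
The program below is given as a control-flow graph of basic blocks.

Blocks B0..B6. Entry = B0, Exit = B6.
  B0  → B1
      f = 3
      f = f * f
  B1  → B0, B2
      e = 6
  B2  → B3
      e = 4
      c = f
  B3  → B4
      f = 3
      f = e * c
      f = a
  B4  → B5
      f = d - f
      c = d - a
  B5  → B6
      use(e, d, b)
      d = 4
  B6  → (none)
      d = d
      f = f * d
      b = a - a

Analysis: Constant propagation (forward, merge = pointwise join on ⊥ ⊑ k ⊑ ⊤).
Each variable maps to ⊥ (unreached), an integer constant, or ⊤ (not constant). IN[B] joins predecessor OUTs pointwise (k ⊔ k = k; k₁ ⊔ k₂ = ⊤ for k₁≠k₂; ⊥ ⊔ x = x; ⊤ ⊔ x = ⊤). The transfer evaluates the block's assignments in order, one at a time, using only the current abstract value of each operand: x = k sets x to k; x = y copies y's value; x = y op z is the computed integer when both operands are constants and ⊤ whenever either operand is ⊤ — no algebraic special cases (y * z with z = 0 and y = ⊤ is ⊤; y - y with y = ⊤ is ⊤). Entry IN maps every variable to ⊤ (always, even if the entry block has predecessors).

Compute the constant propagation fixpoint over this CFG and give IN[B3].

Answer: {a: ⊤, b: ⊤, c: 9, d: ⊤, e: 4, f: 9}

Working:
Converged values:
  B0:   IN=(all ⊤)   OUT={f:9; rest ⊤}
  B1:   IN={f:9; rest ⊤}   OUT={e:6, f:9; rest ⊤}
  B2:   IN={e:6, f:9; rest ⊤}   OUT={c:9, e:4, f:9; rest ⊤}
  B3:   IN={c:9, e:4, f:9; rest ⊤}   OUT={c:9, e:4; rest ⊤}
  B4:   IN={c:9, e:4; rest ⊤}   OUT={e:4; rest ⊤}
  B5:   IN={e:4; rest ⊤}   OUT={d:4, e:4; rest ⊤}
  B6:   IN={d:4, e:4; rest ⊤}   OUT={d:4, e:4; rest ⊤}

Merge at B3: IN[B3] = OUT[B2] = {a: ⊤, b: ⊤, c: 9, d: ⊤, e: 4, f: 9}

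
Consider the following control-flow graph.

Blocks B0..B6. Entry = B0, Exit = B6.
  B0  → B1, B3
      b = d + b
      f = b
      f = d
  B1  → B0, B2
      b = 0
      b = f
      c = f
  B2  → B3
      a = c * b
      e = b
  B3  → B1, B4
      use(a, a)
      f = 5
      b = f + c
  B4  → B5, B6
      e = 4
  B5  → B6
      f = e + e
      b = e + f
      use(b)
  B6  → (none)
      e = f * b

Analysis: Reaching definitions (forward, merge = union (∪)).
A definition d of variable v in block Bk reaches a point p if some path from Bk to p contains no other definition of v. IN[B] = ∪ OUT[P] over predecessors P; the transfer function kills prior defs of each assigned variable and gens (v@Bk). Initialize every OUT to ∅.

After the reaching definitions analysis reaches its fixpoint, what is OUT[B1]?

Answer: {a@B2, b@B1, c@B1, e@B2, f@B0, f@B3}

Working:
Per-block solution:
  B0: | IN={a@B2, b@B1, c@B1, e@B2, f@B0, f@B3} | OUT={a@B2, b@B0, c@B1, e@B2, f@B0}
  B1: | IN={a@B2, b@B0, b@B3, c@B1, e@B2, f@B0, f@B3} | OUT={a@B2, b@B1, c@B1, e@B2, f@B0, f@B3}
  B2: | IN={a@B2, b@B1, c@B1, e@B2, f@B0, f@B3} | OUT={a@B2, b@B1, c@B1, e@B2, f@B0, f@B3}
  B3: | IN={a@B2, b@B0, b@B1, c@B1, e@B2, f@B0, f@B3} | OUT={a@B2, b@B3, c@B1, e@B2, f@B3}
  B4: | IN={a@B2, b@B3, c@B1, e@B2, f@B3} | OUT={a@B2, b@B3, c@B1, e@B4, f@B3}
  B5: | IN={a@B2, b@B3, c@B1, e@B4, f@B3} | OUT={a@B2, b@B5, c@B1, e@B4, f@B5}
  B6: | IN={a@B2, b@B3, b@B5, c@B1, e@B4, f@B3, f@B5} | OUT={a@B2, b@B3, b@B5, c@B1, e@B6, f@B3, f@B5}

Merge at B1: IN[B1] = OUT[B0] ⊔ OUT[B3] = {a@B2, b@B0, b@B3, c@B1, e@B2, f@B0, f@B3}
Applying B1's transfer function to that IN value gives OUT[B1] (row B1 above).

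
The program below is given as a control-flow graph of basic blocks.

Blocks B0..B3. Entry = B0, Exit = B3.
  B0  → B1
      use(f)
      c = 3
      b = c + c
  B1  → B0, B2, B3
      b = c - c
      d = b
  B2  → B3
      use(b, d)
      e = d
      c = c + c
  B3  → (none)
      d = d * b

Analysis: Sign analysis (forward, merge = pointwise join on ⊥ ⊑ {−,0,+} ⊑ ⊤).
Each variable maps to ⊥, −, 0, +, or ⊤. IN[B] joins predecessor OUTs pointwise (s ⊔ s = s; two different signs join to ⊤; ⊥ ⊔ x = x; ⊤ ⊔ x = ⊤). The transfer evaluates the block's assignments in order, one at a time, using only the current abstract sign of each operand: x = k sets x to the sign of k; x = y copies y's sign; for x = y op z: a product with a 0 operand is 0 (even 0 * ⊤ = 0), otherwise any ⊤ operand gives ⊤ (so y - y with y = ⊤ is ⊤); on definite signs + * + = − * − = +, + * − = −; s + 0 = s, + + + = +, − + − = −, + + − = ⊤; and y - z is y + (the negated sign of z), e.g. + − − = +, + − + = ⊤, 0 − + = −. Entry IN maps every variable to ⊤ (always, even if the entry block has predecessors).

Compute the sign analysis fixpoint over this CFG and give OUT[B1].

Per-block solution:
  B0:  IN=(all ⊤)  OUT={b:+, c:+; rest ⊤}
  B1:  IN={b:+, c:+; rest ⊤}  OUT={c:+; rest ⊤}
  B2:  IN={c:+; rest ⊤}  OUT={c:+; rest ⊤}
  B3:  IN={c:+; rest ⊤}  OUT={c:+; rest ⊤}

Merge at B1: IN[B1] = OUT[B0] = {a: ⊤, b: +, c: +, d: ⊤, e: ⊤, f: ⊤}
Applying B1's transfer function to that IN value gives OUT[B1] (row B1 above).

Answer: {a: ⊤, b: ⊤, c: +, d: ⊤, e: ⊤, f: ⊤}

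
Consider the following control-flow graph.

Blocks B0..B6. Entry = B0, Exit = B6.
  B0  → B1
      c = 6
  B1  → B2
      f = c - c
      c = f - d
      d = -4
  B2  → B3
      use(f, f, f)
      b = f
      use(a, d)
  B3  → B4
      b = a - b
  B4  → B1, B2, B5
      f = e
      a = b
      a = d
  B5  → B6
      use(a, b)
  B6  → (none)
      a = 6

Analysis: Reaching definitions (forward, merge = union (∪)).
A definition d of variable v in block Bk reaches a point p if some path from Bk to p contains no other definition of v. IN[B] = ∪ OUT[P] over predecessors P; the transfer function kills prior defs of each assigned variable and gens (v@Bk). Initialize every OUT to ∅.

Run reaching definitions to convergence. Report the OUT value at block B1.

Converged values:
  B0:   IN={}   OUT={c@B0}
  B1:   IN={a@B4, b@B3, c@B0, c@B1, d@B1, f@B4}   OUT={a@B4, b@B3, c@B1, d@B1, f@B1}
  B2:   IN={a@B4, b@B3, c@B1, d@B1, f@B1, f@B4}   OUT={a@B4, b@B2, c@B1, d@B1, f@B1, f@B4}
  B3:   IN={a@B4, b@B2, c@B1, d@B1, f@B1, f@B4}   OUT={a@B4, b@B3, c@B1, d@B1, f@B1, f@B4}
  B4:   IN={a@B4, b@B3, c@B1, d@B1, f@B1, f@B4}   OUT={a@B4, b@B3, c@B1, d@B1, f@B4}
  B5:   IN={a@B4, b@B3, c@B1, d@B1, f@B4}   OUT={a@B4, b@B3, c@B1, d@B1, f@B4}
  B6:   IN={a@B4, b@B3, c@B1, d@B1, f@B4}   OUT={a@B6, b@B3, c@B1, d@B1, f@B4}

Merge at B1: IN[B1] = OUT[B0] ⊔ OUT[B4] = {a@B4, b@B3, c@B0, c@B1, d@B1, f@B4}
Applying B1's transfer function to that IN value gives OUT[B1] (row B1 above).

Answer: {a@B4, b@B3, c@B1, d@B1, f@B1}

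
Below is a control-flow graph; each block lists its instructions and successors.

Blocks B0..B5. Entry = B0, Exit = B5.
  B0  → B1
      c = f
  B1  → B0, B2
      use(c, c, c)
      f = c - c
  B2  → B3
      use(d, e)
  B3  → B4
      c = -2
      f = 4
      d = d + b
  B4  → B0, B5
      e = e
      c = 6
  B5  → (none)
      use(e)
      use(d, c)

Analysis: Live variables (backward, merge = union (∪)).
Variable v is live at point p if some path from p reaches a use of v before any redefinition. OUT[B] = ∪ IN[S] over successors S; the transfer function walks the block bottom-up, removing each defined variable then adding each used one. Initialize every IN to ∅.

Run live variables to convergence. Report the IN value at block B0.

Converged values:
  B0:   IN={b, d, e, f}   OUT={b, c, d, e}
  B1:   IN={b, c, d, e}   OUT={b, d, e, f}
  B2:   IN={b, d, e}   OUT={b, d, e}
  B3:   IN={b, d, e}   OUT={b, d, e, f}
  B4:   IN={b, d, e, f}   OUT={b, c, d, e, f}
  B5:   IN={c, d, e}   OUT={}

Merge at B0: OUT[B0] = IN[B1] = {b, c, d, e}
Applying B0's transfer function to that OUT value gives IN[B0] (row B0 above).

Answer: {b, d, e, f}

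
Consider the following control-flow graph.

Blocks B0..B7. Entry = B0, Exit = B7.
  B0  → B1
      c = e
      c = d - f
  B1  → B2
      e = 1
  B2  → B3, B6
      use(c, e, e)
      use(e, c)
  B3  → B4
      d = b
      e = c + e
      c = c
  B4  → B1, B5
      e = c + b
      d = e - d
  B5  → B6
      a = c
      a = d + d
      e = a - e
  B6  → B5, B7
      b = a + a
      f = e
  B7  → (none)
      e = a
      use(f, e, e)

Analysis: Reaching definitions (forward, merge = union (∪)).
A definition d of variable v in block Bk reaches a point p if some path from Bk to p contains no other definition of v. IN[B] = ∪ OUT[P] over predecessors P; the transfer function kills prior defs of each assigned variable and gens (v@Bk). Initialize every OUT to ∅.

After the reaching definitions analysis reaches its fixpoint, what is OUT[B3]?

Answer: {c@B3, d@B3, e@B3}

Trace:
Fixpoint table:
  B0:   IN={}   OUT={c@B0}
  B1:   IN={c@B0, c@B3, d@B4, e@B4}   OUT={c@B0, c@B3, d@B4, e@B1}
  B2:   IN={c@B0, c@B3, d@B4, e@B1}   OUT={c@B0, c@B3, d@B4, e@B1}
  B3:   IN={c@B0, c@B3, d@B4, e@B1}   OUT={c@B3, d@B3, e@B3}
  B4:   IN={c@B3, d@B3, e@B3}   OUT={c@B3, d@B4, e@B4}
  B5:   IN={a@B5, b@B6, c@B0, c@B3, d@B4, e@B1, e@B4, e@B5, f@B6}   OUT={a@B5, b@B6, c@B0, c@B3, d@B4, e@B5, f@B6}
  B6:   IN={a@B5, b@B6, c@B0, c@B3, d@B4, e@B1, e@B5, f@B6}   OUT={a@B5, b@B6, c@B0, c@B3, d@B4, e@B1, e@B5, f@B6}
  B7:   IN={a@B5, b@B6, c@B0, c@B3, d@B4, e@B1, e@B5, f@B6}   OUT={a@B5, b@B6, c@B0, c@B3, d@B4, e@B7, f@B6}

Merge at B3: IN[B3] = OUT[B2] = {c@B0, c@B3, d@B4, e@B1}
Applying B3's transfer function to that IN value gives OUT[B3] (row B3 above).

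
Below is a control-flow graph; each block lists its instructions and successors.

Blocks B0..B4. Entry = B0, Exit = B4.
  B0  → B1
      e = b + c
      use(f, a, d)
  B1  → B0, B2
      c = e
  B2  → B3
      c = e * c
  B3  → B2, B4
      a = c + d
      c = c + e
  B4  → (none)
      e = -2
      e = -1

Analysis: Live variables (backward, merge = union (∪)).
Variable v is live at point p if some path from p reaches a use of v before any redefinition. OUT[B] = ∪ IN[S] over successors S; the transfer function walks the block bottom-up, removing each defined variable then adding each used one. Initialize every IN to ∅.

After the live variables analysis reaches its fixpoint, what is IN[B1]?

Converged values:
  B0: | IN={a, b, c, d, f} | OUT={a, b, d, e, f}
  B1: | IN={a, b, d, e, f} | OUT={a, b, c, d, e, f}
  B2: | IN={c, d, e} | OUT={c, d, e}
  B3: | IN={c, d, e} | OUT={c, d, e}
  B4: | IN={} | OUT={}

Merge at B1: OUT[B1] = IN[B0] ⊔ IN[B2] = {a, b, c, d, e, f}
Applying B1's transfer function to that OUT value gives IN[B1] (row B1 above).

Answer: {a, b, d, e, f}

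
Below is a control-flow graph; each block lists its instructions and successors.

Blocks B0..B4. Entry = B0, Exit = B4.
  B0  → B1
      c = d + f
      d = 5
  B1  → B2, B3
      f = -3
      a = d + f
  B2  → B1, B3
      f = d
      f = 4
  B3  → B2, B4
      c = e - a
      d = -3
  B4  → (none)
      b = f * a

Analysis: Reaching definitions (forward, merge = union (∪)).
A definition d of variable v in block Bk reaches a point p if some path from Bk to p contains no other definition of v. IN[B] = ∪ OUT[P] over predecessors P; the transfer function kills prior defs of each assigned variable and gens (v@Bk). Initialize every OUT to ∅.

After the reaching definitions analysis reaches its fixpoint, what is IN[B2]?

Converged values:
  B0:  IN={}  OUT={c@B0, d@B0}
  B1:  IN={a@B1, c@B0, c@B3, d@B0, d@B3, f@B2}  OUT={a@B1, c@B0, c@B3, d@B0, d@B3, f@B1}
  B2:  IN={a@B1, c@B0, c@B3, d@B0, d@B3, f@B1, f@B2}  OUT={a@B1, c@B0, c@B3, d@B0, d@B3, f@B2}
  B3:  IN={a@B1, c@B0, c@B3, d@B0, d@B3, f@B1, f@B2}  OUT={a@B1, c@B3, d@B3, f@B1, f@B2}
  B4:  IN={a@B1, c@B3, d@B3, f@B1, f@B2}  OUT={a@B1, b@B4, c@B3, d@B3, f@B1, f@B2}

Merge at B2: IN[B2] = OUT[B1] ⊔ OUT[B3] = {a@B1, c@B0, c@B3, d@B0, d@B3, f@B1, f@B2}

Answer: {a@B1, c@B0, c@B3, d@B0, d@B3, f@B1, f@B2}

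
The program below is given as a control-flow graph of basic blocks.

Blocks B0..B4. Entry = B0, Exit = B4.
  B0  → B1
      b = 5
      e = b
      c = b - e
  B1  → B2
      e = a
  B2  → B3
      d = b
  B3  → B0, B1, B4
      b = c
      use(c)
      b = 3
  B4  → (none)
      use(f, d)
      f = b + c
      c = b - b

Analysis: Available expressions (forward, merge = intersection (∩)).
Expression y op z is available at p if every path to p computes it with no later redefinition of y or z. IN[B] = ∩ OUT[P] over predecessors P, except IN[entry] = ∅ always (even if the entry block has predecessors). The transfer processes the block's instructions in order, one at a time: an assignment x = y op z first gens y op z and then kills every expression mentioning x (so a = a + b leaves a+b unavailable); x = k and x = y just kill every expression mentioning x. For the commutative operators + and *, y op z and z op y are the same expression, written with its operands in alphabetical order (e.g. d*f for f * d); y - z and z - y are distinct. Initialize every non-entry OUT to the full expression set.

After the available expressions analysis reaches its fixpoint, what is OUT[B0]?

Converged values:
  B0: | IN={} | OUT={b-e}
  B1: | IN={} | OUT={}
  B2: | IN={} | OUT={}
  B3: | IN={} | OUT={}
  B4: | IN={} | OUT={b-b}

Merge at B0 (entry node, so the boundary value {} is joined with the incoming edge(s)): IN[B0] = {} ∩ OUT[B3] = {}
Applying B0's transfer function to that IN value gives OUT[B0] (row B0 above).

Answer: {b-e}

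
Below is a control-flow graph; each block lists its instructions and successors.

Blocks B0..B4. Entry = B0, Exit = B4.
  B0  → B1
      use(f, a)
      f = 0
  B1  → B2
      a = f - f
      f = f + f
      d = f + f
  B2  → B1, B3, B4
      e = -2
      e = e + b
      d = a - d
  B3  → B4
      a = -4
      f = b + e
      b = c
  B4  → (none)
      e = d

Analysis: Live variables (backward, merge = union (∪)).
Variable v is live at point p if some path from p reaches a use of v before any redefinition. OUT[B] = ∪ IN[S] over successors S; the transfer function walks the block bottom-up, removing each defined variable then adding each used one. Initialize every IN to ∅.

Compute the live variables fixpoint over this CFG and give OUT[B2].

Per-block solution:
  B0:   IN={a, b, c, f}   OUT={b, c, f}
  B1:   IN={b, c, f}   OUT={a, b, c, d, f}
  B2:   IN={a, b, c, d, f}   OUT={b, c, d, e, f}
  B3:   IN={b, c, d, e}   OUT={d}
  B4:   IN={d}   OUT={}

Merge at B2: OUT[B2] = IN[B1] ⊔ IN[B3] ⊔ IN[B4] = {b, c, d, e, f}

Answer: {b, c, d, e, f}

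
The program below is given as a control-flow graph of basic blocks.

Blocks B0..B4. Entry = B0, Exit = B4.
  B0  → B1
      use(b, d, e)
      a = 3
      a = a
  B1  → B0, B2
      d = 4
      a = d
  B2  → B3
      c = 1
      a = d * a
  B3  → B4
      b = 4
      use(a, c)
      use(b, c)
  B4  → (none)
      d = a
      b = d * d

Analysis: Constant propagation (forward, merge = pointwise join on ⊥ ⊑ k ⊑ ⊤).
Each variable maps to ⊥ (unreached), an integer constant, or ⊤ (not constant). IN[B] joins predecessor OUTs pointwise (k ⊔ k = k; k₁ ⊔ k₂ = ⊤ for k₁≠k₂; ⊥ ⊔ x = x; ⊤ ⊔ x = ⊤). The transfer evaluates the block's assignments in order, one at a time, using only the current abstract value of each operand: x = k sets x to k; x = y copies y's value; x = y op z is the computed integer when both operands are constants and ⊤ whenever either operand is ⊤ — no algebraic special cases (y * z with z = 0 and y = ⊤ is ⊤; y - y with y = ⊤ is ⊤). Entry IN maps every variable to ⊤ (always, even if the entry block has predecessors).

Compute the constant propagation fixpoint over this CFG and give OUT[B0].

Fixpoint table:
  B0:   IN=(all ⊤)   OUT={a:3; rest ⊤}
  B1:   IN={a:3; rest ⊤}   OUT={a:4, d:4; rest ⊤}
  B2:   IN={a:4, d:4; rest ⊤}   OUT={a:16, c:1, d:4; rest ⊤}
  B3:   IN={a:16, c:1, d:4; rest ⊤}   OUT={a:16, b:4, c:1, d:4; rest ⊤}
  B4:   IN={a:16, b:4, c:1, d:4; rest ⊤}   OUT={a:16, b:256, c:1, d:16; rest ⊤}

Merge at B0 (entry node, so the boundary value (all ⊤) is joined with the incoming edge(s)): IN[B0] = (all ⊤) ⊔ OUT[B1] = {a: ⊤, b: ⊤, c: ⊤, d: ⊤, e: ⊤, f: ⊤}
Applying B0's transfer function to that IN value gives OUT[B0] (row B0 above).

Answer: {a: 3, b: ⊤, c: ⊤, d: ⊤, e: ⊤, f: ⊤}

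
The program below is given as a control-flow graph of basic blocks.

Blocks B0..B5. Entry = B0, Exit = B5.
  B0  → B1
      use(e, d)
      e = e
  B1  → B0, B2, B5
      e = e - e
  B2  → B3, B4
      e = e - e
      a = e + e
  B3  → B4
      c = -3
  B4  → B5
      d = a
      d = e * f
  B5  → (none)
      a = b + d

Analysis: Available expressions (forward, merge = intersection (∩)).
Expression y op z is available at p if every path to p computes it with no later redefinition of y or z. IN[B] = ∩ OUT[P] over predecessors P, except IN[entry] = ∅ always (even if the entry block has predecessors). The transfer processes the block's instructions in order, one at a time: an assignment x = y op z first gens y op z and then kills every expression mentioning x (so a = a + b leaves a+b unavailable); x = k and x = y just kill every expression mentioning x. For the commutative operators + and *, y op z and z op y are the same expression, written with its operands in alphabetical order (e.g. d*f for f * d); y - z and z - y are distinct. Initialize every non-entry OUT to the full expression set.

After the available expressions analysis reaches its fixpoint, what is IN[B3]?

Converged values:
  B0: | IN={} | OUT={}
  B1: | IN={} | OUT={}
  B2: | IN={} | OUT={e+e}
  B3: | IN={e+e} | OUT={e+e}
  B4: | IN={e+e} | OUT={e*f, e+e}
  B5: | IN={} | OUT={b+d}

Merge at B3: IN[B3] = OUT[B2] = {e+e}

Answer: {e+e}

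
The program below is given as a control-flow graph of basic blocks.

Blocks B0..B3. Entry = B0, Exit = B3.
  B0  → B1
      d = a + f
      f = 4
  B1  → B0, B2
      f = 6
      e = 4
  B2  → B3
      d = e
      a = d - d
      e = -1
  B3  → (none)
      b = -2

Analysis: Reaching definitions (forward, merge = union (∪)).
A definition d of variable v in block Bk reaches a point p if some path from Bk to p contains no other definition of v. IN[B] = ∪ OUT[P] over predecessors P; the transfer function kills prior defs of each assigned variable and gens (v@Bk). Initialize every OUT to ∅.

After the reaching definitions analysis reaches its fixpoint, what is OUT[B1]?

Answer: {d@B0, e@B1, f@B1}

Trace:
Fixpoint table:
  B0:   IN={d@B0, e@B1, f@B1}   OUT={d@B0, e@B1, f@B0}
  B1:   IN={d@B0, e@B1, f@B0}   OUT={d@B0, e@B1, f@B1}
  B2:   IN={d@B0, e@B1, f@B1}   OUT={a@B2, d@B2, e@B2, f@B1}
  B3:   IN={a@B2, d@B2, e@B2, f@B1}   OUT={a@B2, b@B3, d@B2, e@B2, f@B1}

Merge at B1: IN[B1] = OUT[B0] = {d@B0, e@B1, f@B0}
Applying B1's transfer function to that IN value gives OUT[B1] (row B1 above).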